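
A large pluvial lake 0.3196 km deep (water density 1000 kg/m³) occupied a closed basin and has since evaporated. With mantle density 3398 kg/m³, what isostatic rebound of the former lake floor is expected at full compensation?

0.0941 km

u = d ρ_w/ρ_m = 0.3196 km × 1000/3398 = 0.0941 km.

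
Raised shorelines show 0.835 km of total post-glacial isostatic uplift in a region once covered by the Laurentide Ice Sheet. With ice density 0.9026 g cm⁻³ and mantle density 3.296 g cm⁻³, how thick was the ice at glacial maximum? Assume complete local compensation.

3.05 km

u = t ρ_ice/ρ_m → t = u ρ_m/ρ_ice = 0.835 km × 3.296/0.9026 = 3.05 km.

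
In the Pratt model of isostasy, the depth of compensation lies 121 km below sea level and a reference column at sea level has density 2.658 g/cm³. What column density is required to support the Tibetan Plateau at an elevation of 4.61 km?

2.56 g/cm³

Pratt balance: ρ_ref D = ρ (D + h).
ρ = ρ_ref D/(D + h) = 2.658 × 121 km/(121 km + 4.61 km) = 2.56 g/cm³.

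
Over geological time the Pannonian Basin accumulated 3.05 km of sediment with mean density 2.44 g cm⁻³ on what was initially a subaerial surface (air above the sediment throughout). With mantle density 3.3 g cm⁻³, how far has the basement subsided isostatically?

Subaerial load: s = t ρ_sed / ρ_m = 3.05 km × 2.44/3.3 = 2.26 km.

2.26 km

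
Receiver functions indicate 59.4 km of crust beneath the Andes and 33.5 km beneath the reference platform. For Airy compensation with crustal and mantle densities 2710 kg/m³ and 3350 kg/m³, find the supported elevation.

Excess crust Δ = 59.4 km − 33.5 km = 25.9 km, split between elevation h and root r with h + r = Δ.
Airy balance ρ_c h = (ρ_m − ρ_c) r gives r = h ρ_c/(ρ_m − ρ_c), so h (1 + ρ_c/(ρ_m − ρ_c)) = Δ, i.e. h = Δ (ρ_m − ρ_c)/ρ_m.
h = 25.9 km × 640/3350 = 4.95 km.

4.95 km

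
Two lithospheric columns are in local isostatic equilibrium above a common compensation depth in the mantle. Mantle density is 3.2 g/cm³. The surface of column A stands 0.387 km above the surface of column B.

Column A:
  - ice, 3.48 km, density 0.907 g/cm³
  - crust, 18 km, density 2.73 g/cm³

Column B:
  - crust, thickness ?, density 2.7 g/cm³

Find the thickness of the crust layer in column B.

Take the compensation level at the base of the deeper column (depth z_c below the surface of column A) and equate Σ ρ_i t_i down to z_c; mantle fills any gap and the z_c terms cancel.
Column A: 3.48×0.907 + 18×2.73 + (z_c − 21.48)×3.2
Column B: 0.387×0 + x×2.7 + (z_c − 0.387 − 0 − x)×3.2
The z_c×3.2 term appears on both sides and cancels. Collect the known terms of each column as K = Σ(ρt)_known − 3.2 × (depth of known layers): K_A = 52.29636 − 3.2×21.48 = −16.43964; K_B = 0 − 3.2×(0.387 + 0) = −1.2384.
Balance: K_A = K_B − x×(3.2 − 2.7), so x = (K_B − K_A)/(3.2 − 2.7) = 15.2012/0.5 = 30.4 km.

30.4 km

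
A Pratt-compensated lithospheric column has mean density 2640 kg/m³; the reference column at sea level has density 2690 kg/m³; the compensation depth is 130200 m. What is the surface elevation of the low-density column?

2470 m

ρ_ref D = ρ (D + h) → h = D (ρ_ref − ρ)/ρ.
h = 130200 m × (2690 − 2640)/2640 = 2470 m.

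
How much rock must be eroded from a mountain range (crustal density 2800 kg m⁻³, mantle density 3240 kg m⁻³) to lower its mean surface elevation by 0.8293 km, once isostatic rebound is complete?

Net drop Δ = e − u = e − e ρ_c/ρ_m = e (ρ_m − ρ_c)/ρ_m.
e = Δ ρ_m/(ρ_m − ρ_c) = 0.8293 km × 3240/440 = 6.11 km.

6.11 km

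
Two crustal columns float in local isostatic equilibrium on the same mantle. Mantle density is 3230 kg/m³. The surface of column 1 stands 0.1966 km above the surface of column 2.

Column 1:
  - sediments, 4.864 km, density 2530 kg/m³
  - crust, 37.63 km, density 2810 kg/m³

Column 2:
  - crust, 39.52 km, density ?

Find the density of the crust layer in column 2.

2760 kg/m³

Take the compensation level at the base of the deeper column (depth z_c below the surface of column 1) and equate Σ ρ_i t_i down to z_c; mantle fills any gap and the z_c terms cancel.
Column 1: 4.864×2530 + 37.63×2810 + (z_c − 42.494)×3230
Column 2: 0.1966×0 + 39.52×ρ + (z_c − 0.1966 − 39.52)×3230
The z_c×3230 term appears on both sides and cancels. Collect the known terms of each column as K = Σ(ρt)_known − 3230 × (depth of known layers): K_1 = 118046.22 − 3230×42.494 = −19209.4; K_2 = 0 − 3230×(0.1966 + 39.52) = −128284.618.
Balance: K_1 = K_2 + 39.52×ρ, so ρ = (K_1 − K_2)/39.52 = 109075/39.52 = 2760 kg/m³.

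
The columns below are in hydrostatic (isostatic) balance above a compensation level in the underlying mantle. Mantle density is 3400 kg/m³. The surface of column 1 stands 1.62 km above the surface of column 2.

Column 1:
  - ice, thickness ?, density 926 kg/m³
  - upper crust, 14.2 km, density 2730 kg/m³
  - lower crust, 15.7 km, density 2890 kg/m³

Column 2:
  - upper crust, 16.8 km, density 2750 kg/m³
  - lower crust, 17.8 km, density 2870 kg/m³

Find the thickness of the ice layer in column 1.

3.37 km

Take the compensation level at the base of the deeper column (depth z_c below the surface of column 1) and equate Σ ρ_i t_i down to z_c; mantle fills any gap and the z_c terms cancel.
Column 1: x×926 + 14.2×2730 + 15.7×2890 + (z_c − 29.9 − x)×3400
Column 2: 1.62×0 + 16.8×2750 + 17.8×2870 + (z_c − 1.62 − 34.6)×3400
The z_c×3400 term appears on both sides and cancels. Collect the known terms of each column as K = Σ(ρt)_known − 3400 × (depth of known layers): K_1 = 84139 − 3400×29.9 = −17521; K_2 = 97286 − 3400×(1.62 + 34.6) = −25862.
Balance: K_1 − x×(3400 − 926) = K_2, so x = (K_1 − K_2)/(3400 − 926) = 8341/2474 = 3.37 km.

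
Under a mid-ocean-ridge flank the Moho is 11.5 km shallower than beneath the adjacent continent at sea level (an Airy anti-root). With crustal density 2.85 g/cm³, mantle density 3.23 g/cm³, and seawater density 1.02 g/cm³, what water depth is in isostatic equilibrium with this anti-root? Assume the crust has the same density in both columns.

2.39 km

Replacing a thickness d of crust by seawater at the top must be balanced by replacing crust with mantle at the base: d (ρ_c − ρ_w) = a (ρ_m − ρ_c).
d = a (ρ_m − ρ_c)/(ρ_c − ρ_w) = 11.5 km × 0.38/1.83 = 2.39 km.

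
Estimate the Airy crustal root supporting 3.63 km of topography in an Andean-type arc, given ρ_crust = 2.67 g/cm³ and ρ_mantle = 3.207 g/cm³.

By Archimedes' principle applied to the lithosphere: the weight of the topography is balanced by the buoyancy of the root, ρ_c h = (ρ_m − ρ_c) r.
r = h · ρ_c / (ρ_m − ρ_c) = 3.63 km × 2.67 / (3.207 − 2.67) = 18 km.

18 km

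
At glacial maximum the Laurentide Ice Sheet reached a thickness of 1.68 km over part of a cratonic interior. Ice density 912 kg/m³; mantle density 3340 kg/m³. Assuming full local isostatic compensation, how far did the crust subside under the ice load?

0.459 km

Balancing pressure at the compensation depth: the ice load ρ_ice t is balanced by mantle displaced below, ρ_m s.
s = t ρ_ice / ρ_m = 1.68 km × 912/3340 = 0.459 km.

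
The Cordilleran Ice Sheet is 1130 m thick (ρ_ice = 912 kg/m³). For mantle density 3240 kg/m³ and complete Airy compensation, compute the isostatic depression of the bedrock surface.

318 m

By Archimedes' principle applied to the lithosphere: the ice load ρ_ice t is balanced by mantle displaced below, ρ_m s.
s = t ρ_ice / ρ_m = 1130 m × 912/3240 = 318 m.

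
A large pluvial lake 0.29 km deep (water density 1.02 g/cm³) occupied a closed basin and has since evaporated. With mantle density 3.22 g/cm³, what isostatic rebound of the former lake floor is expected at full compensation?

u = d ρ_w/ρ_m = 0.29 km × 1.02/3.22 = 0.0919 km.

0.0919 km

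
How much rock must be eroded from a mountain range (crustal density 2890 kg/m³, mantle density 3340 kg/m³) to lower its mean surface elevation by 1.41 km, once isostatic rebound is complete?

10.5 km

Net drop Δ = e − u = e − e ρ_c/ρ_m = e (ρ_m − ρ_c)/ρ_m.
e = Δ ρ_m/(ρ_m − ρ_c) = 1.41 km × 3340/450 = 10.5 km.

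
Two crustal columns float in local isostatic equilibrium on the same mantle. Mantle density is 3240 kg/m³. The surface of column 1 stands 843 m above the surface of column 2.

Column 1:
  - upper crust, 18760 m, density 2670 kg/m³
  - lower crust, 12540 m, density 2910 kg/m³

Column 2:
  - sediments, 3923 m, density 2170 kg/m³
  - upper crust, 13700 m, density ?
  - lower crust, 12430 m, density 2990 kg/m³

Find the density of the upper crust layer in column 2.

Take the compensation level at the base of the deeper column (depth z_c below the surface of column 1) and equate Σ ρ_i t_i down to z_c; mantle fills any gap and the z_c terms cancel.
Column 1: 18760×2670 + 12540×2910 + (z_c − 31300)×3240
Column 2: 843×0 + 3923×2170 + 13700×ρ + 12430×2990 + (z_c − 843 − 30053)×3240
The z_c×3240 term appears on both sides and cancels. Collect the known terms of each column as K = Σ(ρt)_known − 3240 × (depth of known layers): K_1 = 86580600 − 3240×31300 = −14831400; K_2 = 45678610 − 3240×(843 + 30053) = −54424430.
Balance: K_1 = K_2 + 13700×ρ, so ρ = (K_1 − K_2)/13700 = 39593000/13700 = 2890 kg/m³.

2890 kg/m³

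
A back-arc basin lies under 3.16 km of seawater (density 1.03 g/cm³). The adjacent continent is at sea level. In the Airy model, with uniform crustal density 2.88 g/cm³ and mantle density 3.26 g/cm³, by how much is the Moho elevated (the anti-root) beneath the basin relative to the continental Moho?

Balancing pressure at the compensation depth: replacing crust with seawater at the top is compensated by replacing crust with mantle at the base: d (ρ_c − ρ_w) = a (ρ_m − ρ_c).
a = d (ρ_c − ρ_w)/(ρ_m − ρ_c) = 3.16 km × 1.85/0.38 = 15.4 km.

15.4 km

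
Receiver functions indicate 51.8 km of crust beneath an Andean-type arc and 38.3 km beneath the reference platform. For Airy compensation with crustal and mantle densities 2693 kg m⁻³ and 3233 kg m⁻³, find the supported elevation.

2.25 km

Excess crust Δ = 51.8 km − 38.3 km = 13.5 km, split between elevation h and root r with h + r = Δ.
Airy balance ρ_c h = (ρ_m − ρ_c) r gives r = h ρ_c/(ρ_m − ρ_c), so h (1 + ρ_c/(ρ_m − ρ_c)) = Δ, i.e. h = Δ (ρ_m − ρ_c)/ρ_m.
h = 13.5 km × 540/3233 = 2.25 km.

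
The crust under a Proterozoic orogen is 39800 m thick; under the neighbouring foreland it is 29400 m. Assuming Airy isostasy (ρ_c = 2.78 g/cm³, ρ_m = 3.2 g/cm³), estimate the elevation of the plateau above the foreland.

Excess crust Δ = 39800 m − 29400 m = 10400 m, split between elevation h and root r with h + r = Δ.
Airy balance ρ_c h = (ρ_m − ρ_c) r gives r = h ρ_c/(ρ_m − ρ_c), so h (1 + ρ_c/(ρ_m − ρ_c)) = Δ, i.e. h = Δ (ρ_m − ρ_c)/ρ_m.
h = 10400 m × 0.42/3.2 = 1360 m.

1360 m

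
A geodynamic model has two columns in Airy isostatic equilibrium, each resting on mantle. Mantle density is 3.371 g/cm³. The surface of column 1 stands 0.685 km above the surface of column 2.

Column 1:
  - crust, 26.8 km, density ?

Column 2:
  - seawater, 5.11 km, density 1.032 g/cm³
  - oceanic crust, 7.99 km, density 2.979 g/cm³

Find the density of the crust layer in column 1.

2.72 g/cm³

Take the compensation level at the base of the deeper column (depth z_c below the surface of column 1) and equate Σ ρ_i t_i down to z_c; mantle fills any gap and the z_c terms cancel.
Column 1: 26.8×ρ + (z_c − 26.8)×3.371
Column 2: 0.685×0 + 5.11×1.032 + 7.99×2.979 + (z_c − 0.685 − 13.1)×3.371
The z_c×3.371 term appears on both sides and cancels. Collect the known terms of each column as K = Σ(ρt)_known − 3.371 × (depth of known layers): K_1 = 0 − 3.371×26.8 = −90.3428; K_2 = 29.07573 − 3.371×(0.685 + 13.1) = −17.393505.
Balance: K_1 + 26.8×ρ = K_2, so ρ = (K_2 − K_1)/26.8 = 72.9493/26.8 = 2.72 g/cm³.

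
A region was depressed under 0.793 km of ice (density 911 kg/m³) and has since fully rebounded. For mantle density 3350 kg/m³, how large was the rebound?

Removing the load lets mantle flow back in; uplift u satisfies ρ_ice t = ρ_m u.
u = t ρ_ice/ρ_m = 0.793 km × 911/3350 = 0.216 km.

0.216 km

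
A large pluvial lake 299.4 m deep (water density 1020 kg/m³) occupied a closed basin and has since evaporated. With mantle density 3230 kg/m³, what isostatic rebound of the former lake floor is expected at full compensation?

94.5 m

u = d ρ_w/ρ_m = 299.4 m × 1020/3230 = 94.5 m.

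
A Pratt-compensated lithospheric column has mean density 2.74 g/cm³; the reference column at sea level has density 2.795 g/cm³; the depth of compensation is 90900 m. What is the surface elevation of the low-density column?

ρ_ref D = ρ (D + h) → h = D (ρ_ref − ρ)/ρ.
h = 90900 m × (2.795 − 2.74)/2.74 = 1820 m.

1820 m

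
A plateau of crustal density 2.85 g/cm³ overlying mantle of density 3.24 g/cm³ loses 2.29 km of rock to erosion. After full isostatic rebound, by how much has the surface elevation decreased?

Rebound u = e ρ_c/ρ_m = 2.29 km × 2.85/3.24 = 2.014 km.
Net surface drop = e − u = 2.29 km − 2.014 km = e (ρ_m − ρ_c)/ρ_m = 0.276 km.

0.276 km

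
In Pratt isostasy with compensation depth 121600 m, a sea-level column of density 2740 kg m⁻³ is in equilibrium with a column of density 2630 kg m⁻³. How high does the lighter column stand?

5090 m

ρ_ref D = ρ (D + h) → h = D (ρ_ref − ρ)/ρ.
h = 121600 m × (2740 − 2630)/2630 = 5090 m.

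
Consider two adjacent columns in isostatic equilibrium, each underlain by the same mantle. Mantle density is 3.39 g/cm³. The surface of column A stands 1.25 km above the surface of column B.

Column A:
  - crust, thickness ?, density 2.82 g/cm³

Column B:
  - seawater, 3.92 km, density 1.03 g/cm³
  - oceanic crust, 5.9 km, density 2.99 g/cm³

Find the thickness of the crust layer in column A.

27.8 km

Take the compensation level at the base of the deeper column (depth z_c below the surface of column A) and equate Σ ρ_i t_i down to z_c; mantle fills any gap and the z_c terms cancel.
Column A: x×2.82 + (z_c − 0 − x)×3.39
Column B: 1.25×0 + 3.92×1.03 + 5.9×2.99 + (z_c − 1.25 − 9.82)×3.39
The z_c×3.39 term appears on both sides and cancels. Collect the known terms of each column as K = Σ(ρt)_known − 3.39 × (depth of known layers): K_A = 0 − 3.39×0 = 0; K_B = 21.6786 − 3.39×(1.25 + 9.82) = −15.8487.
Balance: K_A − x×(3.39 − 2.82) = K_B, so x = (K_A − K_B)/(3.39 − 2.82) = 15.8487/0.57 = 27.8 km.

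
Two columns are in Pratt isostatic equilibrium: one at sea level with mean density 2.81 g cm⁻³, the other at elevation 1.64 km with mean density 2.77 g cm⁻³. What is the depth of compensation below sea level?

ρ_ref D = ρ (D + h) → D (ρ_ref − ρ) = ρ h.
D = ρ h/(ρ_ref − ρ) = 2.77 × 1.64 km/(2.81 − 2.77) = 114 km.

114 km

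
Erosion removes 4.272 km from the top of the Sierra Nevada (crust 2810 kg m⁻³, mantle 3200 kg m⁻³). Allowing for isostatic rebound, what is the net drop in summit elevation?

0.521 km

Rebound u = e ρ_c/ρ_m = 4.272 km × 2810/3200 = 3.751 km.
Net surface drop = e − u = 4.272 km − 3.751 km = e (ρ_m − ρ_c)/ρ_m = 0.521 km.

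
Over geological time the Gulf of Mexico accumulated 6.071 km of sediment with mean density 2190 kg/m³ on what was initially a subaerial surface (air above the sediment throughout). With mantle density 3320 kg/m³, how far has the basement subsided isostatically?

4 km

Subaerial load: s = t ρ_sed / ρ_m = 6.071 km × 2190/3320 = 4 km.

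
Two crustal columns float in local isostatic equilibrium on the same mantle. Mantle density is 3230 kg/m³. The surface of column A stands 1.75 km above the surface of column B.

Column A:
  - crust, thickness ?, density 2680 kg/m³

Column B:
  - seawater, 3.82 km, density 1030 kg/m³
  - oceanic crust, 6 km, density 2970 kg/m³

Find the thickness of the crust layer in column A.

28.4 km

Take the compensation level at the base of the deeper column (depth z_c below the surface of column A) and equate Σ ρ_i t_i down to z_c; mantle fills any gap and the z_c terms cancel.
Column A: x×2680 + (z_c − 0 − x)×3230
Column B: 1.75×0 + 3.82×1030 + 6×2970 + (z_c − 1.75 − 9.82)×3230
The z_c×3230 term appears on both sides and cancels. Collect the known terms of each column as K = Σ(ρt)_known − 3230 × (depth of known layers): K_A = 0 − 3230×0 = 0; K_B = 21754.6 − 3230×(1.75 + 9.82) = −15616.5.
Balance: K_A − x×(3230 − 2680) = K_B, so x = (K_A − K_B)/(3230 − 2680) = 15616.5/550 = 28.4 km.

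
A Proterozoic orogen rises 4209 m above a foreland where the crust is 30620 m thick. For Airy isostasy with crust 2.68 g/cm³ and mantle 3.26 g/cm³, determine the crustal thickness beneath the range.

Root depth r = h ρ_c / (ρ_m − ρ_c) = 4209 m × 2.68 / 0.58 = 19450 m.
Total thickness = T + h + r = 30620 m + 4209 m + 19450 m = 54300 m.

54300 m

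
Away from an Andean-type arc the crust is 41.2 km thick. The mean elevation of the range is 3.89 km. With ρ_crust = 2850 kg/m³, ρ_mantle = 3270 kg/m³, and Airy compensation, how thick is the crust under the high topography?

71.5 km

Root depth r = h ρ_c / (ρ_m − ρ_c) = 3.89 km × 2850 / 420 = 26.4 km.
Total thickness = T + h + r = 41.2 km + 3.89 km + 26.4 km = 71.5 km.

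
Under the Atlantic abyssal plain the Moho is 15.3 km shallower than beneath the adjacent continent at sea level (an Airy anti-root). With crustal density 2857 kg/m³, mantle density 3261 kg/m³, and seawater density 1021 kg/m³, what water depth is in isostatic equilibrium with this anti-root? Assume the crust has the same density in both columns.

Replacing a thickness d of crust by seawater at the top must be balanced by replacing crust with mantle at the base: d (ρ_c − ρ_w) = a (ρ_m − ρ_c).
d = a (ρ_m − ρ_c)/(ρ_c − ρ_w) = 15.3 km × 404/1836 = 3.37 km.

3.37 km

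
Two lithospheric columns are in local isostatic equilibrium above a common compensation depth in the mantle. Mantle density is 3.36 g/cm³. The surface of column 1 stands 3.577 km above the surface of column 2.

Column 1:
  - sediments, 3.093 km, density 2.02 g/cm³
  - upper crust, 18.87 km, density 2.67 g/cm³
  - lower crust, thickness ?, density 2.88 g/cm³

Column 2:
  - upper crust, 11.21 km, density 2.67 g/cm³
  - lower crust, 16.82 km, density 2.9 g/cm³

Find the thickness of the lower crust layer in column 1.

Take the compensation level at the base of the deeper column (depth z_c below the surface of column 1) and equate Σ ρ_i t_i down to z_c; mantle fills any gap and the z_c terms cancel.
Column 1: 3.093×2.02 + 18.87×2.67 + x×2.88 + (z_c − 21.963 − x)×3.36
Column 2: 3.577×0 + 11.21×2.67 + 16.82×2.9 + (z_c − 3.577 − 28.03)×3.36
The z_c×3.36 term appears on both sides and cancels. Collect the known terms of each column as K = Σ(ρt)_known − 3.36 × (depth of known layers): K_1 = 56.63076 − 3.36×21.963 = −17.16492; K_2 = 78.7087 − 3.36×(3.577 + 28.03) = −27.49082.
Balance: K_1 − x×(3.36 − 2.88) = K_2, so x = (K_1 − K_2)/(3.36 − 2.88) = 10.3259/0.48 = 21.5 km.

21.5 km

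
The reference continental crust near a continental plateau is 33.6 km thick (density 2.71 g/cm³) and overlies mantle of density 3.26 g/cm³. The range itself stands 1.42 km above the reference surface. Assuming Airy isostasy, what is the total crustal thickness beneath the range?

Root depth r = h ρ_c / (ρ_m − ρ_c) = 1.42 km × 2.71 / 0.55 = 6.997 km.
Total thickness = T + h + r = 33.6 km + 1.42 km + 6.997 km = 42 km.

42 km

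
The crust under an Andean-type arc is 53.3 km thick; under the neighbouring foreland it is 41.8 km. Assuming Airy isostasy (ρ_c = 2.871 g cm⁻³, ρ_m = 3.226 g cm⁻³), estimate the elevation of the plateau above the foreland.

Excess crust Δ = 53.3 km − 41.8 km = 11.5 km, split between elevation h and root r with h + r = Δ.
Airy balance ρ_c h = (ρ_m − ρ_c) r gives r = h ρ_c/(ρ_m − ρ_c), so h (1 + ρ_c/(ρ_m − ρ_c)) = Δ, i.e. h = Δ (ρ_m − ρ_c)/ρ_m.
h = 11.5 km × 0.355/3.226 = 1.27 km.

1.27 km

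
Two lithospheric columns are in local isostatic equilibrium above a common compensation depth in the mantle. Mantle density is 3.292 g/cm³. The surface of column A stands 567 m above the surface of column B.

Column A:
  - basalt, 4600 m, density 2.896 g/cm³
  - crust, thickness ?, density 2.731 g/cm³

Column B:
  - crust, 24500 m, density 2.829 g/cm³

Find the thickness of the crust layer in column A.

Take the compensation level at the base of the deeper column (depth z_c below the surface of column A) and equate Σ ρ_i t_i down to z_c; mantle fills any gap and the z_c terms cancel.
Column A: 4600×2.896 + x×2.731 + (z_c − 4600 − x)×3.292
Column B: 567×0 + 24500×2.829 + (z_c − 567 − 24500)×3.292
The z_c×3.292 term appears on both sides and cancels. Collect the known terms of each column as K = Σ(ρt)_known − 3.292 × (depth of known layers): K_A = 13321.6 − 3.292×4600 = −1821.6; K_B = 69310.5 − 3.292×(567 + 24500) = −13210.064.
Balance: K_A − x×(3.292 − 2.731) = K_B, so x = (K_A − K_B)/(3.292 − 2.731) = 11388.5/0.561 = 20300 m.

20300 m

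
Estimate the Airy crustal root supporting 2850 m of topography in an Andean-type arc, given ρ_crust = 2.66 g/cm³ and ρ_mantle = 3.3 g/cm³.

Balancing pressure at the compensation depth: the weight of the topography is balanced by the buoyancy of the root, ρ_c h = (ρ_m − ρ_c) r.
r = h · ρ_c / (ρ_m − ρ_c) = 2850 m × 2.66 / (3.3 − 2.66) = 11800 m.

11800 m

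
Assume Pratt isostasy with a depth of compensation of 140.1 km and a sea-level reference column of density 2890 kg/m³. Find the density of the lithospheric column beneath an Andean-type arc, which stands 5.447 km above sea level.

2780 kg/m³

Pratt balance: ρ_ref D = ρ (D + h).
ρ = ρ_ref D/(D + h) = 2890 × 140.1 km/(140.1 km + 5.447 km) = 2780 kg/m³.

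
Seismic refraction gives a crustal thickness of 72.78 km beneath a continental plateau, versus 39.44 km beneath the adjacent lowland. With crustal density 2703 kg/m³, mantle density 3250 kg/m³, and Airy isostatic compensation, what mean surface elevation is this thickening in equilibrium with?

Excess crust Δ = 72.78 km − 39.44 km = 33.34 km, split between elevation h and root r with h + r = Δ.
Airy balance ρ_c h = (ρ_m − ρ_c) r gives r = h ρ_c/(ρ_m − ρ_c), so h (1 + ρ_c/(ρ_m − ρ_c)) = Δ, i.e. h = Δ (ρ_m − ρ_c)/ρ_m.
h = 33.34 km × 547/3250 = 5.61 km.

5.61 km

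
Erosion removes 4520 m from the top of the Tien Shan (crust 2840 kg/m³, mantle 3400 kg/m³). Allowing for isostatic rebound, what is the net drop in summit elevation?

Rebound u = e ρ_c/ρ_m = 4520 m × 2840/3400 = 3776 m.
Net surface drop = e − u = 4520 m − 3776 m = e (ρ_m − ρ_c)/ρ_m = 744 m.

744 m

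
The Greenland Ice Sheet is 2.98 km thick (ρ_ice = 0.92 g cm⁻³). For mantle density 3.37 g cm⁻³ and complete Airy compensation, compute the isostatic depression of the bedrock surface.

Equating mass per unit area of the two columns: the ice load ρ_ice t is balanced by mantle displaced below, ρ_m s.
s = t ρ_ice / ρ_m = 2.98 km × 0.92/3.37 = 0.814 km.

0.814 km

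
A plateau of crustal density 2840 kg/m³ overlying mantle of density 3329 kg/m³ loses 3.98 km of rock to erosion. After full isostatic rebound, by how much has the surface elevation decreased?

0.585 km

Rebound u = e ρ_c/ρ_m = 3.98 km × 2840/3329 = 3.395 km.
Net surface drop = e − u = 3.98 km − 3.395 km = e (ρ_m − ρ_c)/ρ_m = 0.585 km.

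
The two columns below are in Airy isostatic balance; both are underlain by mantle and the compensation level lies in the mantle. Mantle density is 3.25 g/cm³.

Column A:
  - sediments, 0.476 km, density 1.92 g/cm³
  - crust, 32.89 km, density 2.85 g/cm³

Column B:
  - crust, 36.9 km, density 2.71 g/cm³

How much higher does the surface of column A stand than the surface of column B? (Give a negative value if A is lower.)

For any compensation level in the mantle, the mantle terms cancel and isostasy reduces to e = (Σt_A − Σt_B) − (Σ(ρt)_A − Σ(ρt)_B) / ρ_m.
Σt_A = 33.366 km; Σt_B = 36.9 km; Σ(ρt)_A = 94.65042; Σ(ρt)_B = 99.999 (in km·g/cm³).
e = (33.366 − 36.9) − (94.65042 − 99.999) / 3.25 = −1.89 km.

−1.89 km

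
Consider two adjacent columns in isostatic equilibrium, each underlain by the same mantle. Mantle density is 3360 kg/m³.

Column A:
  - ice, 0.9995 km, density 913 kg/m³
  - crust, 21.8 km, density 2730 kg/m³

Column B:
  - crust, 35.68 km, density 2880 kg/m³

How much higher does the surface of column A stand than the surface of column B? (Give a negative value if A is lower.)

For any compensation level in the mantle, the mantle terms cancel and isostasy reduces to e = (Σt_A − Σt_B) − (Σ(ρt)_A − Σ(ρt)_B) / ρ_m.
Σt_A = 22.7995 km; Σt_B = 35.68 km; Σ(ρt)_A = 60426.5435; Σ(ρt)_B = 102758.4 (in km·kg/m³).
e = (22.7995 − 35.68) − (60426.5435 − 102758.4) / 3360 = −0.282 km.

−0.282 km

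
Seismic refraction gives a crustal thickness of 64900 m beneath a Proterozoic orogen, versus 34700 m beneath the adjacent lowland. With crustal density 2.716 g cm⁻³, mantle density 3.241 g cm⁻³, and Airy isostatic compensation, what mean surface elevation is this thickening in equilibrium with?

4890 m

Excess crust Δ = 64900 m − 34700 m = 30200 m, split between elevation h and root r with h + r = Δ.
Airy balance ρ_c h = (ρ_m − ρ_c) r gives r = h ρ_c/(ρ_m − ρ_c), so h (1 + ρ_c/(ρ_m − ρ_c)) = Δ, i.e. h = Δ (ρ_m − ρ_c)/ρ_m.
h = 30200 m × 0.525/3.241 = 4890 m.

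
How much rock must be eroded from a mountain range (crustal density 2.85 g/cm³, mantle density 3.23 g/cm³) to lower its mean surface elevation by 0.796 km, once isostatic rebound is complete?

Net drop Δ = e − u = e − e ρ_c/ρ_m = e (ρ_m − ρ_c)/ρ_m.
e = Δ ρ_m/(ρ_m − ρ_c) = 0.796 km × 3.23/0.38 = 6.77 km.

6.77 km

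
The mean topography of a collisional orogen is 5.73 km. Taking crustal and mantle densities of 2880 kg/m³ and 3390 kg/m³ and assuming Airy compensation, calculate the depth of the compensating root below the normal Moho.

By Archimedes' principle applied to the lithosphere: the weight of the topography is balanced by the buoyancy of the root, ρ_c h = (ρ_m − ρ_c) r.
r = h · ρ_c / (ρ_m − ρ_c) = 5.73 km × 2880 / (3390 − 2880) = 32.4 km.

32.4 km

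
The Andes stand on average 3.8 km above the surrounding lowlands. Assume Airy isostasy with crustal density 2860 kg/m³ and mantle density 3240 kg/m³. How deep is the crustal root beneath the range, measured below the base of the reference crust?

28.6 km

Isostatic balance requires: the weight of the topography is balanced by the buoyancy of the root, ρ_c h = (ρ_m − ρ_c) r.
r = h · ρ_c / (ρ_m − ρ_c) = 3.8 km × 2860 / (3240 − 2860) = 28.6 km.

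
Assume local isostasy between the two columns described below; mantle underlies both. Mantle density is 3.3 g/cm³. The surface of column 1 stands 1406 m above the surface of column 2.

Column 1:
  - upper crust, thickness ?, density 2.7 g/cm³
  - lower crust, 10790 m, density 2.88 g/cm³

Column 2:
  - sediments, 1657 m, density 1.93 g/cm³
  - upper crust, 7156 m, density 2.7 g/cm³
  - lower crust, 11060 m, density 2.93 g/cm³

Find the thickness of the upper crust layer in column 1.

Take the compensation level at the base of the deeper column (depth z_c below the surface of column 1) and equate Σ ρ_i t_i down to z_c; mantle fills any gap and the z_c terms cancel.
Column 1: x×2.7 + 10790×2.88 + (z_c − 10790 − x)×3.3
Column 2: 1406×0 + 1657×1.93 + 7156×2.7 + 11060×2.93 + (z_c − 1406 − 19873)×3.3
The z_c×3.3 term appears on both sides and cancels. Collect the known terms of each column as K = Σ(ρt)_known − 3.3 × (depth of known layers): K_1 = 31075.2 − 3.3×10790 = −4531.8; K_2 = 54925.01 − 3.3×(1406 + 19873) = −15295.69.
Balance: K_1 − x×(3.3 − 2.7) = K_2, so x = (K_1 − K_2)/(3.3 − 2.7) = 10763.9/0.6 = 17900 m.

17900 m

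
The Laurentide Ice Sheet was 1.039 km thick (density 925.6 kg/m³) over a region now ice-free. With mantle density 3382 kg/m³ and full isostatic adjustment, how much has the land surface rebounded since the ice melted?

Removing the load lets mantle flow back in; uplift u satisfies ρ_ice t = ρ_m u.
u = t ρ_ice/ρ_m = 1.039 km × 925.6/3382 = 0.284 km.

0.284 km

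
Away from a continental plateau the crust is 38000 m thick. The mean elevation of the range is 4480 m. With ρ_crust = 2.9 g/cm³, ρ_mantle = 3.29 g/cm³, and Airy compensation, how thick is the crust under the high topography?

Root depth r = h ρ_c / (ρ_m − ρ_c) = 4480 m × 2.9 / 0.39 = 33310 m.
Total thickness = T + h + r = 38000 m + 4480 m + 33310 m = 75800 m.

75800 m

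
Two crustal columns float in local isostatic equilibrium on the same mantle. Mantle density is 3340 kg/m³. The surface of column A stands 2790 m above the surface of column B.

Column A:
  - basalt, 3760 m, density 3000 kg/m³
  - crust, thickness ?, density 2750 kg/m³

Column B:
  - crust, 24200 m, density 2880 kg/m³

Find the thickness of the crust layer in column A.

32500 m

Take the compensation level at the base of the deeper column (depth z_c below the surface of column A) and equate Σ ρ_i t_i down to z_c; mantle fills any gap and the z_c terms cancel.
Column A: 3760×3000 + x×2750 + (z_c − 3760 − x)×3340
Column B: 2790×0 + 24200×2880 + (z_c − 2790 − 24200)×3340
The z_c×3340 term appears on both sides and cancels. Collect the known terms of each column as K = Σ(ρt)_known − 3340 × (depth of known layers): K_A = 11280000 − 3340×3760 = −1278400; K_B = 69696000 − 3340×(2790 + 24200) = −20450600.
Balance: K_A − x×(3340 − 2750) = K_B, so x = (K_A − K_B)/(3340 − 2750) = 19172200/590 = 32500 m.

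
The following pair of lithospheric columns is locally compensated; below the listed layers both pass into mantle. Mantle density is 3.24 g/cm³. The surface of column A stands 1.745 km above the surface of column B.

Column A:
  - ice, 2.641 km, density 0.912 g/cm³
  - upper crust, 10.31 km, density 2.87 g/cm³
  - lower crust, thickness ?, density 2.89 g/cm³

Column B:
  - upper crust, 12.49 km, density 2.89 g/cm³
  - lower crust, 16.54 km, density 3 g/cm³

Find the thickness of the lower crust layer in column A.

Take the compensation level at the base of the deeper column (depth z_c below the surface of column A) and equate Σ ρ_i t_i down to z_c; mantle fills any gap and the z_c terms cancel.
Column A: 2.641×0.912 + 10.31×2.87 + x×2.89 + (z_c − 12.951 − x)×3.24
Column B: 1.745×0 + 12.49×2.89 + 16.54×3 + (z_c − 1.745 − 29.03)×3.24
The z_c×3.24 term appears on both sides and cancels. Collect the known terms of each column as K = Σ(ρt)_known − 3.24 × (depth of known layers): K_A = 31.998292 − 3.24×12.951 = −9.962948; K_B = 85.7161 − 3.24×(1.745 + 29.03) = −13.9949.
Balance: K_A − x×(3.24 − 2.89) = K_B, so x = (K_A − K_B)/(3.24 − 2.89) = 4.03195/0.35 = 11.5 km.

11.5 km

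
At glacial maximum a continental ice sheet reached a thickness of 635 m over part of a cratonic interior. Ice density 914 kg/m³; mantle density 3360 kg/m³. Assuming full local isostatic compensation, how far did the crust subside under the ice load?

Balancing pressure at the compensation depth: the ice load ρ_ice t is balanced by mantle displaced below, ρ_m s.
s = t ρ_ice / ρ_m = 635 m × 914/3360 = 173 m.

173 m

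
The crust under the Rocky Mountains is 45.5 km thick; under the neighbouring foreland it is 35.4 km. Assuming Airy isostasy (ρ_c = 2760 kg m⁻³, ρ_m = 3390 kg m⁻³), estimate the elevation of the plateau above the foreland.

1.88 km

Excess crust Δ = 45.5 km − 35.4 km = 10.1 km, split between elevation h and root r with h + r = Δ.
Airy balance ρ_c h = (ρ_m − ρ_c) r gives r = h ρ_c/(ρ_m − ρ_c), so h (1 + ρ_c/(ρ_m − ρ_c)) = Δ, i.e. h = Δ (ρ_m − ρ_c)/ρ_m.
h = 10.1 km × 630/3390 = 1.88 km.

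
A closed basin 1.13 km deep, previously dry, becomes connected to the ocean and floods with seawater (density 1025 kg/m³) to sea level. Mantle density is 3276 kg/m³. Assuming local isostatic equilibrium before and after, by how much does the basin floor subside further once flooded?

0.515 km

After flooding the water column is d + s deep. Its weight must equal the weight of mantle displaced by the extra subsidence s: (d + s) ρ_w = s ρ_m.
s = d ρ_w / (ρ_m − ρ_w) = 1.13 km × 1025/(3276 − 1025) = 0.515 km.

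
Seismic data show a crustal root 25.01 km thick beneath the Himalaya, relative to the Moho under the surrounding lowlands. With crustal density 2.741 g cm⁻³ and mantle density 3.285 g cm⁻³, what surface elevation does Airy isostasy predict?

4.96 km

Isostatic balance requires: ρ_c h = (ρ_m − ρ_c) r.
h = r (ρ_m − ρ_c) / ρ_c = 25.01 km × (3.285 − 2.741) / 2.741 = 4.96 km.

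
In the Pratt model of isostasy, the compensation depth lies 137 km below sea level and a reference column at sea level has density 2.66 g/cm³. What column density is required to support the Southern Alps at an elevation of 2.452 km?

Pratt balance: ρ_ref D = ρ (D + h).
ρ = ρ_ref D/(D + h) = 2.66 × 137 km/(137 km + 2.452 km) = 2.61 g/cm³.

2.61 g/cm³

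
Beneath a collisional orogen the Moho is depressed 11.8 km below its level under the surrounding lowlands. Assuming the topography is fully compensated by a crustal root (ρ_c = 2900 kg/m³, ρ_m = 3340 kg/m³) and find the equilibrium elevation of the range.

By Archimedes' principle applied to the lithosphere: ρ_c h = (ρ_m − ρ_c) r.
h = r (ρ_m − ρ_c) / ρ_c = 11.8 km × (3340 − 2900) / 2900 = 1.79 km.

1.79 km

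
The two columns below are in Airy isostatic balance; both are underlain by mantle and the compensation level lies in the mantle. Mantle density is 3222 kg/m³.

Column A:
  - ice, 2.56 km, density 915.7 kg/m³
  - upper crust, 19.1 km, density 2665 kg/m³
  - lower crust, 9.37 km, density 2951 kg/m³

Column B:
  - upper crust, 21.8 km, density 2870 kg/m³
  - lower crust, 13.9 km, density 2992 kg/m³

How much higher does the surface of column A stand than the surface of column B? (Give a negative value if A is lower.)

2.55 km

For any compensation level in the mantle, the mantle terms cancel and isostasy reduces to e = (Σt_A − Σt_B) − (Σ(ρt)_A − Σ(ρt)_B) / ρ_m.
Σt_A = 31.03 km; Σt_B = 35.7 km; Σ(ρt)_A = 80896.562; Σ(ρt)_B = 104154.8 (in km·kg/m³).
e = (31.03 − 35.7) − (80896.562 − 104154.8) / 3222 = 2.55 km.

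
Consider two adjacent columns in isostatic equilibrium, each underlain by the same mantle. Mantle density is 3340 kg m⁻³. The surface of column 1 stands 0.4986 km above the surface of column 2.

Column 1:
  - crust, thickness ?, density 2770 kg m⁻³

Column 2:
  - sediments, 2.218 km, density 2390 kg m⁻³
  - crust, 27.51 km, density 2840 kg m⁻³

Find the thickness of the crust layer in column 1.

Take the compensation level at the base of the deeper column (depth z_c below the surface of column 1) and equate Σ ρ_i t_i down to z_c; mantle fills any gap and the z_c terms cancel.
Column 1: x×2770 + (z_c − 0 − x)×3340
Column 2: 0.4986×0 + 2.218×2390 + 27.51×2840 + (z_c − 0.4986 − 29.728)×3340
The z_c×3340 term appears on both sides and cancels. Collect the known terms of each column as K = Σ(ρt)_known − 3340 × (depth of known layers): K_1 = 0 − 3340×0 = 0; K_2 = 83429.42 − 3340×(0.4986 + 29.728) = −17527.424.
Balance: K_1 − x×(3340 − 2770) = K_2, so x = (K_1 − K_2)/(3340 − 2770) = 17527.4/570 = 30.7 km.

30.7 km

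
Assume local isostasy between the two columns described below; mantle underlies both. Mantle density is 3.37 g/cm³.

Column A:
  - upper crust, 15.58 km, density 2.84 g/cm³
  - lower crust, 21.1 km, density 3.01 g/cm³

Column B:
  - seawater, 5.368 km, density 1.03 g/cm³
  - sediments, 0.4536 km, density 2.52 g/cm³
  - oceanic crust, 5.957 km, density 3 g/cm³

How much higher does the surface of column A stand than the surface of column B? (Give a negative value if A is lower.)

For any compensation level in the mantle, the mantle terms cancel and isostasy reduces to e = (Σt_A − Σt_B) − (Σ(ρt)_A − Σ(ρt)_B) / ρ_m.
Σt_A = 36.68 km; Σt_B = 11.7786 km; Σ(ρt)_A = 107.7582; Σ(ρt)_B = 24.543112 (in km·g/cm³).
e = (36.68 − 11.7786) − (107.7582 − 24.543112) / 3.37 = 0.208 km.

0.208 km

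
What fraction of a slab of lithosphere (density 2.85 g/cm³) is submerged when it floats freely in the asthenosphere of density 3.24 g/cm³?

Submerged fraction = ρ_obj/ρ_fluid = 2.85/3.24 = 88%.

88%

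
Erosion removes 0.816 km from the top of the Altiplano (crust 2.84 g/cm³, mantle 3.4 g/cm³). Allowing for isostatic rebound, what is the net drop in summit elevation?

Rebound u = e ρ_c/ρ_m = 0.816 km × 2.84/3.4 = 0.6816 km.
Net surface drop = e − u = 0.816 km − 0.6816 km = e (ρ_m − ρ_c)/ρ_m = 0.134 km.

0.134 km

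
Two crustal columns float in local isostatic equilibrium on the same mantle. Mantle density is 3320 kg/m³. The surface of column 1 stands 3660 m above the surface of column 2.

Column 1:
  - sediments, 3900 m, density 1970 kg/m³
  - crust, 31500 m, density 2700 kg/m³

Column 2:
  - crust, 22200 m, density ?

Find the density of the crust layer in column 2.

2750 kg/m³

Take the compensation level at the base of the deeper column (depth z_c below the surface of column 1) and equate Σ ρ_i t_i down to z_c; mantle fills any gap and the z_c terms cancel.
Column 1: 3900×1970 + 31500×2700 + (z_c − 35400)×3320
Column 2: 3660×0 + 22200×ρ + (z_c − 3660 − 22200)×3320
The z_c×3320 term appears on both sides and cancels. Collect the known terms of each column as K = Σ(ρt)_known − 3320 × (depth of known layers): K_1 = 92733000 − 3320×35400 = −24795000; K_2 = 0 − 3320×(3660 + 22200) = −85855200.
Balance: K_1 = K_2 + 22200×ρ, so ρ = (K_1 − K_2)/22200 = 61060200/22200 = 2750 kg/m³.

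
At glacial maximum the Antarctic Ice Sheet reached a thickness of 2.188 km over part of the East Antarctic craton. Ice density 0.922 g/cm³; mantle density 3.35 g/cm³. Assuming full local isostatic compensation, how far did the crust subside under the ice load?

0.602 km

Isostatic balance requires: the ice load ρ_ice t is balanced by mantle displaced below, ρ_m s.
s = t ρ_ice / ρ_m = 2.188 km × 0.922/3.35 = 0.602 km.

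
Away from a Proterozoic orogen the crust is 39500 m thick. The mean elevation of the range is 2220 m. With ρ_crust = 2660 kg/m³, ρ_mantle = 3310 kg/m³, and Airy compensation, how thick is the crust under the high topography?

50800 m

Root depth r = h ρ_c / (ρ_m − ρ_c) = 2220 m × 2660 / 650 = 9085 m.
Total thickness = T + h + r = 39500 m + 2220 m + 9085 m = 50800 m.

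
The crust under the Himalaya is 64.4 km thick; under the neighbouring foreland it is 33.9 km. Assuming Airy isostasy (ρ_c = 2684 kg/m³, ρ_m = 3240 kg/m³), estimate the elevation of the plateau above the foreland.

5.23 km

Excess crust Δ = 64.4 km − 33.9 km = 30.5 km, split between elevation h and root r with h + r = Δ.
Airy balance ρ_c h = (ρ_m − ρ_c) r gives r = h ρ_c/(ρ_m − ρ_c), so h (1 + ρ_c/(ρ_m − ρ_c)) = Δ, i.e. h = Δ (ρ_m − ρ_c)/ρ_m.
h = 30.5 km × 556/3240 = 5.23 km.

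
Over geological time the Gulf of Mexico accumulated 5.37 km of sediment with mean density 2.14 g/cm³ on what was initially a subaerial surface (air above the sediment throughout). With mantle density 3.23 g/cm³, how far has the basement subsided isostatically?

Subaerial load: s = t ρ_sed / ρ_m = 5.37 km × 2.14/3.23 = 3.56 km.

3.56 km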